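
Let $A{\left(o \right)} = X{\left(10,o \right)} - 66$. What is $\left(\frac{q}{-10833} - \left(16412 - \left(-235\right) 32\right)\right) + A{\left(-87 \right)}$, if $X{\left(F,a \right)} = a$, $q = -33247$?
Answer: $- \frac{260879558}{10833} \approx -24082.0$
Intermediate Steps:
$A{\left(o \right)} = -66 + o$ ($A{\left(o \right)} = o - 66 = -66 + o$)
$\left(\frac{q}{-10833} - \left(16412 - \left(-235\right) 32\right)\right) + A{\left(-87 \right)} = \left(- \frac{33247}{-10833} - \left(16412 - \left(-235\right) 32\right)\right) - 153 = \left(\left(-33247\right) \left(- \frac{1}{10833}\right) - \left(16412 - -7520\right)\right) - 153 = \left(\frac{33247}{10833} - 23932\right) - 153 = - \frac{259222109}{10833} - 153 = - \frac{260879558}{10833}$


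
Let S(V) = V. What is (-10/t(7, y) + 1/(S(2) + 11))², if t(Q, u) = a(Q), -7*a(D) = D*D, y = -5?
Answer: 18769/8281 ≈ 2.2665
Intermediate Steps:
a(D) = -D²/7 (a(D) = -D*D/7 = -D²/7)
t(Q, u) = -Q²/7
(-10/t(7, y) + 1/(S(2) + 11))² = (-10/((-⅐*7²)) + 1/(2 + 11))² = (-10/((-⅐*49)) + 1/13)² = (-10/(-7) + 1/13)² = (-10*(-⅐) + 1/13)² = (10/7 + 1/13)² = (137/91)² = 18769/8281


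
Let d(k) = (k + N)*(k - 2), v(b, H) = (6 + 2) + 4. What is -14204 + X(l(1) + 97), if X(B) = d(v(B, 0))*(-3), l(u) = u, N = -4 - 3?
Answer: -14354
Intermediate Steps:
N = -7
v(b, H) = 12 (v(b, H) = 8 + 4 = 12)
d(k) = (-7 + k)*(-2 + k) (d(k) = (k - 7)*(k - 2) = (-7 + k)*(-2 + k))
X(B) = -150 (X(B) = (14 + 12**2 - 9*12)*(-3) = (14 + 144 - 108)*(-3) = 50*(-3) = -150)
-14204 + X(l(1) + 97) = -14204 - 150 = -14354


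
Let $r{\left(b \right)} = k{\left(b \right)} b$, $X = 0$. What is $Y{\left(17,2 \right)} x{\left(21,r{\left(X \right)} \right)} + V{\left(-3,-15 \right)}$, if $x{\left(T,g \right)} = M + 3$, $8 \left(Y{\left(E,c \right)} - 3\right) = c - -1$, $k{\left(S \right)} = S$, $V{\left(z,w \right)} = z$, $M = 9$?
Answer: $\frac{75}{2} \approx 37.5$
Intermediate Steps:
$Y{\left(E,c \right)} = \frac{25}{8} + \frac{c}{8}$ ($Y{\left(E,c \right)} = 3 + \frac{c - -1}{8} = 3 + \frac{c + 1}{8} = 3 + \frac{1 + c}{8} = 3 + \left(\frac{1}{8} + \frac{c}{8}\right) = \frac{25}{8} + \frac{c}{8}$)
$r{\left(b \right)} = b^{2}$ ($r{\left(b \right)} = b b = b^{2}$)
$x{\left(T,g \right)} = 12$ ($x{\left(T,g \right)} = 9 + 3 = 12$)
$Y{\left(17,2 \right)} x{\left(21,r{\left(X \right)} \right)} + V{\left(-3,-15 \right)} = \left(\frac{25}{8} + \frac{1}{8} \cdot 2\right) 12 - 3 = \left(\frac{25}{8} + \frac{1}{4}\right) 12 - 3 = \frac{27}{8} \cdot 12 - 3 = \frac{81}{2} - 3 = \frac{75}{2}$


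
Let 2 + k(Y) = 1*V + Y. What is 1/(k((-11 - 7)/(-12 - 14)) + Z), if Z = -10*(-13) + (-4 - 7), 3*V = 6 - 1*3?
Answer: 13/1543 ≈ 0.0084251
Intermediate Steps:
V = 1 (V = (6 - 1*3)/3 = (6 - 3)/3 = (⅓)*3 = 1)
k(Y) = -1 + Y (k(Y) = -2 + (1*1 + Y) = -2 + (1 + Y) = -1 + Y)
Z = 119 (Z = 130 - 11 = 119)
1/(k((-11 - 7)/(-12 - 14)) + Z) = 1/((-1 + (-11 - 7)/(-12 - 14)) + 119) = 1/((-1 - 18/(-26)) + 119) = 1/((-1 - 18*(-1/26)) + 119) = 1/((-1 + 9/13) + 119) = 1/(-4/13 + 119) = 1/(1543/13) = 13/1543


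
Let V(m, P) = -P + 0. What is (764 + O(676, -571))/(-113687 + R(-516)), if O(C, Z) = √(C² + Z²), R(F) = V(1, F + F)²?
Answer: 764/951337 + √783017/951337 ≈ 0.0017332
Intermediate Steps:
V(m, P) = -P
R(F) = 4*F² (R(F) = (-(F + F))² = (-2*F)² = 4*F²)
(764 + O(676, -571))/(-113687 + R(-516)) = (764 + √(676² + (-571)²))/(-113687 + 4*(-516)²) = (764 + √(456976 + 326041))/(-113687 + 4*266256) = (764 + √783017)/(-113687 + 1065024) = (764 + √783017)/951337 = (764 + √783017)*(1/951337) = 764/951337 + √783017/951337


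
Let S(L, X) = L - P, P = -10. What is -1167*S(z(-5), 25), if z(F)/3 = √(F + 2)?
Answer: -11670 - 3501*I*√3 ≈ -11670.0 - 6063.9*I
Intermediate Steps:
z(F) = 3*√(2 + F) (z(F) = 3*√(F + 2) = 3*√(2 + F))
S(L, X) = 10 + L (S(L, X) = L - 1*(-10) = L + 10 = 10 + L)
-1167*S(z(-5), 25) = -1167*(10 + 3*√(2 - 5)) = -1167*(10 + 3*√(-3)) = -1167*(10 + 3*(I*√3)) = -1167*(10 + 3*I*√3) = -11670 - 3501*I*√3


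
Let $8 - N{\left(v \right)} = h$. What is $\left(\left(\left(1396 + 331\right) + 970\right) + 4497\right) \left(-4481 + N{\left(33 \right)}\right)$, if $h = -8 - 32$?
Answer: $-31891002$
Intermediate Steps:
$h = -40$
$N{\left(v \right)} = 48$ ($N{\left(v \right)} = 8 - -40 = 8 + 40 = 48$)
$\left(\left(\left(1396 + 331\right) + 970\right) + 4497\right) \left(-4481 + N{\left(33 \right)}\right) = \left(\left(\left(1396 + 331\right) + 970\right) + 4497\right) \left(-4481 + 48\right) = \left(\left(1727 + 970\right) + 4497\right) \left(-4433\right) = \left(2697 + 4497\right) \left(-4433\right) = 7194 \left(-4433\right) = -31891002$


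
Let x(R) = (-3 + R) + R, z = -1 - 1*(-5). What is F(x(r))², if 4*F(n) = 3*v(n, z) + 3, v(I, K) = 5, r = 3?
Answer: 81/4 ≈ 20.250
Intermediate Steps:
z = 4 (z = -1 + 5 = 4)
x(R) = -3 + 2*R
F(n) = 9/2 (F(n) = (3*5 + 3)/4 = (15 + 3)/4 = (¼)*18 = 9/2)
F(x(r))² = (9/2)² = 81/4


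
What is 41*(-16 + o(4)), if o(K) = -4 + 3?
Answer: -697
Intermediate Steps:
o(K) = -1
41*(-16 + o(4)) = 41*(-16 - 1) = 41*(-17) = -697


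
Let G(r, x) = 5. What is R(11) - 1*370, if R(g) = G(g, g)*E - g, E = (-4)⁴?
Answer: 899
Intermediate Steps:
E = 256
R(g) = 1280 - g (R(g) = 5*256 - g = 1280 - g)
R(11) - 1*370 = (1280 - 1*11) - 1*370 = (1280 - 11) - 370 = 1269 - 370 = 899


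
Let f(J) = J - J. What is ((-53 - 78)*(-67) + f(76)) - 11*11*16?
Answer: 6841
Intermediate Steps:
f(J) = 0
((-53 - 78)*(-67) + f(76)) - 11*11*16 = ((-53 - 78)*(-67) + 0) - 11*11*16 = (-131*(-67) + 0) - 121*16 = (8777 + 0) - 1936 = 8777 - 1936 = 6841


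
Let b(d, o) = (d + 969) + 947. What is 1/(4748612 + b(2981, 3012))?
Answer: 1/4753509 ≈ 2.1037e-7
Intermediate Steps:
b(d, o) = 1916 + d (b(d, o) = (969 + d) + 947 = 1916 + d)
1/(4748612 + b(2981, 3012)) = 1/(4748612 + (1916 + 2981)) = 1/(4748612 + 4897) = 1/4753509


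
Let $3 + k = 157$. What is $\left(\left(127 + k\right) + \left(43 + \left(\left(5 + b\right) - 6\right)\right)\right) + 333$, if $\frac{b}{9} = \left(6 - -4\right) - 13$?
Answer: $629$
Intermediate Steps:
$k = 154$ ($k = -3 + 157 = 154$)
$b = -27$ ($b = 9 \left(\left(6 - -4\right) - 13\right) = 9 \left(\left(6 + 4\right) - 13\right) = 9 \left(10 - 13\right) = 9 \left(-3\right) = -27$)
$\left(\left(127 + k\right) + \left(43 + \left(\left(5 + b\right) - 6\right)\right)\right) + 333 = \left(\left(127 + 154\right) + \left(43 + \left(\left(5 - 27\right) - 6\right)\right)\right) + 333 = \left(281 + \left(43 - 28\right)\right) + 333 = \left(281 + 15\right) + 333 = 296 + 333 = 629$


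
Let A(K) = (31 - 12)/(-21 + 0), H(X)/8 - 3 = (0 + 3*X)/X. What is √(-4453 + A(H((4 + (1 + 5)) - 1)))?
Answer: 2*I*√491043/21 ≈ 66.738*I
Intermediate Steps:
H(X) = 48 (H(X) = 24 + 8*((0 + 3*X)/X) = 24 + 8*((3*X)/X) = 24 + 8*3 = 24 + 24 = 48)
A(K) = -19/21 (A(K) = 19/(-21) = 19*(-1/21) = -19/21)
√(-4453 + A(H((4 + (1 + 5)) - 1))) = √(-4453 - 19/21) = √(-93532/21) = 2*I*√491043/21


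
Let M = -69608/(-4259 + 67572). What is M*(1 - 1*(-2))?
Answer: -208824/63313 ≈ -3.2983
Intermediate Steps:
M = -69608/63313 ≈ -1.0994
M*(1 - 1*(-2)) = -69608*(1 - 1*(-2))/63313 = -69608*(1 + 2)/63313 = -69608/63313*3 = -208824/63313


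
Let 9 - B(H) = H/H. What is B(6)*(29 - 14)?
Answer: 120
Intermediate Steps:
B(H) = 8 (B(H) = 9 - H/H = 9 - 1*1 = 9 - 1 = 8)
B(6)*(29 - 14) = 8*(29 - 14) = 8*15 = 120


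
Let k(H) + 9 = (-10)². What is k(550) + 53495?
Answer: 53586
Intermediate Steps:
k(H) = 91 (k(H) = -9 + (-10)² = -9 + 100 = 91)
k(550) + 53495 = 91 + 53495 = 53586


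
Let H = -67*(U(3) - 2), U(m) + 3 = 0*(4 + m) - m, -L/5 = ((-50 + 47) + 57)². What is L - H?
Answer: -15116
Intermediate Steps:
L = -14580 (L = -5*((-50 + 47) + 57)² = -5*(-3 + 57)² = -5*54² = -5*2916 = -14580)
U(m) = -3 - m (U(m) = -3 + (0*(4 + m) - m) = -3 + (0 - m) = -3 - m)
H = 536 (H = -67*((-3 - 1*3) - 2) = -67*((-3 - 3) - 2) = -67*(-6 - 2) = -67*(-8) = 536)
L - H = -14580 - 1*536 = -14580 - 536 = -15116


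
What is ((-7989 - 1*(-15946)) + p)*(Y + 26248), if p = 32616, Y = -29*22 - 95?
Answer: 1035220095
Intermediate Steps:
Y = -733 (Y = -638 - 95 = -733)
((-7989 - 1*(-15946)) + p)*(Y + 26248) = ((-7989 - 1*(-15946)) + 32616)*(-733 + 26248) = ((-7989 + 15946) + 32616)*25515 = (7957 + 32616)*25515 = 40573*25515 = 1035220095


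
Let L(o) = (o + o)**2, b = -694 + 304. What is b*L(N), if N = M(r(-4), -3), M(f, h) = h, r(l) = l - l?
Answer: -14040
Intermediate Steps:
r(l) = 0
N = -3
b = -390
L(o) = 4*o**2 (L(o) = (2*o)**2 = 4*o**2)
b*L(N) = -1560*(-3)**2 = -1560*9 = -390*36 = -14040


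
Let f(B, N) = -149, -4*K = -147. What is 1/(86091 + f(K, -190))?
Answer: 1/85942 ≈ 1.1636e-5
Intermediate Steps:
K = 147/4 (K = -1/4*(-147) = 147/4 ≈ 36.750)
1/(86091 + f(K, -190)) = 1/(86091 - 149) = 1/85942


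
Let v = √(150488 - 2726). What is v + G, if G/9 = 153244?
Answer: 1379196 + 3*√16418 ≈ 1.3796e+6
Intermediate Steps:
v = 3*√16418 (v = √147762 = 3*√16418 ≈ 384.40)
G = 1379196 (G = 9*153244 = 1379196)
v + G = 3*√16418 + 1379196 = 1379196 + 3*√16418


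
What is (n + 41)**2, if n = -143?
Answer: 10404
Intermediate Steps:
(n + 41)**2 = (-143 + 41)**2 = (-102)**2 = 10404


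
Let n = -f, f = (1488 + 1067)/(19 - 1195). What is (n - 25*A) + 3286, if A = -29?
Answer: 674213/168 ≈ 4013.2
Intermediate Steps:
f = -365/168 (f = 2555/(-1176) = 2555*(-1/1176) = -365/168 ≈ -2.1726)
n = 365/168 (n = -1*(-365/168) = 365/168 ≈ 2.1726)
(n - 25*A) + 3286 = (365/168 - 25*(-29)) + 3286 = (365/168 + 725) + 3286 = 122165/168 + 3286 = 674213/168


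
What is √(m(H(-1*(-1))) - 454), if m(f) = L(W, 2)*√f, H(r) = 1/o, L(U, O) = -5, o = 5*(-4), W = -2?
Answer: √(-1816 - 2*I*√5)/2 ≈ 0.026236 - 21.307*I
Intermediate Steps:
o = -20
H(r) = -1/20 (H(r) = 1/(-20) = -1/20)
m(f) = -5*√f
√(m(H(-1*(-1))) - 454) = √(-I*√5/2 - 454) = √(-454 - I*√5/2)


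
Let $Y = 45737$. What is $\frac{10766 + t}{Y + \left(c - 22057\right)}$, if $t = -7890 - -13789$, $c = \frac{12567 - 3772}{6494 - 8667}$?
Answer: $\frac{7242609}{10289569} \approx 0.70388$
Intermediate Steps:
$c = - \frac{8795}{2173}$ ($c = \frac{8795}{-2173} = 8795 \left(- \frac{1}{2173}\right) = - \frac{8795}{2173} \approx -4.0474$)
$t = 5899$ ($t = -7890 + 13789 = 5899$)
$\frac{10766 + t}{Y + \left(c - 22057\right)} = \frac{10766 + 5899}{45737 - \frac{47938656}{2173}} = \frac{16665}{45737 - \frac{47938656}{2173}} = \frac{16665}{\frac{51447845}{2173}} = 16665 \cdot \frac{2173}{51447845} = \frac{7242609}{10289569}$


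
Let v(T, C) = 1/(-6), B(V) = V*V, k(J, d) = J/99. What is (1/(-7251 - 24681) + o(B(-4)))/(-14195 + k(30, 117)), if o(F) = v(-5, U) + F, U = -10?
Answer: -5561479/4985915700 ≈ -0.0011154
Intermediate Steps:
k(J, d) = J/99 (k(J, d) = J*(1/99) = J/99)
B(V) = V²
v(T, C) = -⅙
o(F) = -⅙ + F
(1/(-7251 - 24681) + o(B(-4)))/(-14195 + k(30, 117)) = (1/(-7251 - 24681) + (-⅙ + (-4)²))/(-14195 + (1/99)*30) = (1/(-31932) + (-⅙ + 16))/(-14195 + 10/33) = (-1/31932 + 95/6)/(-468425/33) = (505589/31932)*(-33/468425) = -5561479/4985915700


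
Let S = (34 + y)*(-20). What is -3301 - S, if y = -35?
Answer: -3321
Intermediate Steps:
S = 20 (S = (34 - 35)*(-20) = -1*(-20) = 20)
-3301 - S = -3301 - 1*20 = -3301 - 20 = -3321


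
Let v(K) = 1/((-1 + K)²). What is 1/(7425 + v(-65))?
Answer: 4356/32343301 ≈ 0.00013468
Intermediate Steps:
v(K) = (-1 + K)⁻²
1/(7425 + v(-65)) = 1/(7425 + (-1 - 65)⁻²) = 1/(7425 + (-66)⁻²) = 1/(7425 + 1/4356) = 1/(32343301/4356) = 4356/32343301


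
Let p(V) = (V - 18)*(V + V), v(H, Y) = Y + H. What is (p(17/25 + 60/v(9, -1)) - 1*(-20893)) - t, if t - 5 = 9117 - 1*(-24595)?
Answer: -16230819/1250 ≈ -12985.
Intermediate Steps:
v(H, Y) = H + Y
p(V) = 2*V*(-18 + V) (p(V) = (-18 + V)*(2*V) = 2*V*(-18 + V))
t = 33717 (t = 5 + (9117 - 1*(-24595)) = 5 + (9117 + 24595) = 5 + 33712 = 33717)
(p(17/25 + 60/v(9, -1)) - 1*(-20893)) - t = (2*(17/25 + 60/(9 - 1))*(-18 + (17/25 + 60/(9 - 1))) - 1*(-20893)) - 1*33717 = (2*(17*(1/25) + 60/8)*(-18 + (17*(1/25) + 60/8)) + 20893) - 33717 = (2*(17/25 + 60*(⅛))*(-18 + (17/25 + 60*(⅛))) + 20893) - 33717 = (2*(17/25 + 15/2)*(-18 + (17/25 + 15/2)) + 20893) - 33717 = (2*(409/50)*(-18 + 409/50) + 20893) - 33717 = (2*(409/50)*(-491/50) + 20893) - 33717 = (-200819/1250 + 20893) - 33717 = 25915431/1250 - 33717 = -16230819/1250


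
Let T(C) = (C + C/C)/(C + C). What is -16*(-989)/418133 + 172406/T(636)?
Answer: 7053596739488/20488517 ≈ 3.4427e+5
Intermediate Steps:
T(C) = (1 + C)/(2*C) (T(C) = (C + 1)/((2*C)) = (1 + C)*(1/(2*C)) = (1 + C)/(2*C))
-16*(-989)/418133 + 172406/T(636) = -16*(-989)/418133 + 172406/(((1/2)*(1 + 636)/636)) = 15824*(1/418133) + 172406/(((1/2)*(1/636)*637)) = 15824/418133 + 172406/(637/1272) = 15824/418133 + 172406*(1272/637) = 15824/418133 + 16869264/49 = 7053596739488/20488517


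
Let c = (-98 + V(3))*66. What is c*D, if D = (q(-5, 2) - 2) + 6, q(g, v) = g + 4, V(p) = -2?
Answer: -19800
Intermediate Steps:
q(g, v) = 4 + g
c = -6600 (c = (-98 - 2)*66 = -100*66 = -6600)
D = 3 (D = ((4 - 5) - 2) + 6 = (-1 - 2) + 6 = -3 + 6 = 3)
c*D = -6600*3 = -19800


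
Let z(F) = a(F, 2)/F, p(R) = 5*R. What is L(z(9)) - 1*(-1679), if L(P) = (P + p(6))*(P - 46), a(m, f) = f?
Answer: 23935/81 ≈ 295.49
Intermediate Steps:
z(F) = 2/F
L(P) = (-46 + P)*(30 + P) (L(P) = (P + 5*6)*(P - 46) = (P + 30)*(-46 + P) = (30 + P)*(-46 + P) = (-46 + P)*(30 + P))
L(z(9)) - 1*(-1679) = (-1380 + (2/9)**2 - 32/9) - 1*(-1679) = (-1380 + (2*(1/9))**2 - 32/9) + 1679 = (-1380 + (2/9)**2 - 16*2/9) + 1679 = (-1380 + 4/81 - 32/9) + 1679 = -112064/81 + 1679 = 23935/81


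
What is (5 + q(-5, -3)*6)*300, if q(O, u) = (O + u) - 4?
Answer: -20100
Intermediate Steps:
q(O, u) = -4 + O + u
(5 + q(-5, -3)*6)*300 = (5 + (-4 - 5 - 3)*6)*300 = (5 - 12*6)*300 = (5 - 72)*300 = -67*300 = -20100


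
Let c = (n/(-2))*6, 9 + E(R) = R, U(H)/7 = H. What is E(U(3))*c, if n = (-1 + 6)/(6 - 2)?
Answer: -45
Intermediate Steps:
U(H) = 7*H
n = 5/4 ≈ 1.2500
E(R) = -9 + R
c = -15/4 (c = ((5/4)/(-2))*6 = ((5/4)*(-1/2))*6 = -5/8*6 = -15/4 ≈ -3.7500)
E(U(3))*c = (-9 + 7*3)*(-15/4) = (-9 + 21)*(-15/4) = 12*(-15/4) = -45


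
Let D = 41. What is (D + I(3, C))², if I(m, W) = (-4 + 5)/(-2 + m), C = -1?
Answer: 1764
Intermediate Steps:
I(m, W) = 1/(-2 + m)
(D + I(3, C))² = (41 + 1/(-2 + 3))² = (41 + 1/1)² = (41 + 1)² = 42² = 1764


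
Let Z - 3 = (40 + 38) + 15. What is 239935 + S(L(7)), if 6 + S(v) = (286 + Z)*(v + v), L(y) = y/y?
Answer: 240693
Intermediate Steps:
L(y) = 1
Z = 96 (Z = 3 + ((40 + 38) + 15) = 3 + (78 + 15) = 3 + 93 = 96)
S(v) = -6 + 764*v (S(v) = -6 + (286 + 96)*(v + v) = -6 + 382*(2*v) = -6 + 764*v)
239935 + S(L(7)) = 239935 + (-6 + 764*1) = 239935 + (-6 + 764) = 239935 + 758 = 240693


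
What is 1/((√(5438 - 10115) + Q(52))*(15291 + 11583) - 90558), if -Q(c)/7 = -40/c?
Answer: 508391/31741175964348 - 252317*I*√4677/31741175964348 ≈ 1.6017e-8 - 5.4363e-7*I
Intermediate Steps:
Q(c) = 280/c (Q(c) = -(-280)/c = 280/c)
1/((√(5438 - 10115) + Q(52))*(15291 + 11583) - 90558) = 1/((√(5438 - 10115) + 280/52)*(15291 + 11583) - 90558) = 1/((√(-4677) + 280*(1/52))*26874 - 90558) = 1/((I*√4677 + 70/13)*26874 - 90558) = 1/((70/13 + I*√4677)*26874 - 90558) = 1/((1881180/13 + 26874*I*√4677) - 90558) = 1/(703926/13 + 26874*I*√4677)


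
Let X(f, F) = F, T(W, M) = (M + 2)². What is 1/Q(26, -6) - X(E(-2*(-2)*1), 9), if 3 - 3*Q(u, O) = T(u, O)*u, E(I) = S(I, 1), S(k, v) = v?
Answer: -3720/413 ≈ -9.0073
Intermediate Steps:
E(I) = 1
T(W, M) = (2 + M)²
Q(u, O) = 1 - u*(2 + O)²/3 (Q(u, O) = 1 - (2 + O)²*u/3 = 1 - u*(2 + O)²/3)
1/Q(26, -6) - X(E(-2*(-2)*1), 9) = 1/(1 - ⅓*26*(2 - 6)²) - 1*9 = 1/(1 - ⅓*26*(-4)²) - 9 = 1/(1 - ⅓*26*16) - 9 = 1/(1 - 416/3) - 9 = 1/(-413/3) - 9 = -3/413 - 9 = -3720/413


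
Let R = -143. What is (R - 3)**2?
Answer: 21316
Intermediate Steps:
(R - 3)**2 = (-143 - 3)**2 = (-146)**2 = 21316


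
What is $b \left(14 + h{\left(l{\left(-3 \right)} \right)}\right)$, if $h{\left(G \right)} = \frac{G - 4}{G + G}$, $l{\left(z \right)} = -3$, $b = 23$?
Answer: $\frac{2093}{6} \approx 348.83$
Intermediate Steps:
$h{\left(G \right)} = \frac{-4 + G}{2 G}$
$b \left(14 + h{\left(l{\left(-3 \right)} \right)}\right) = 23 \left(14 + \frac{-4 - 3}{2 \left(-3\right)}\right) = 23 \left(14 + \frac{1}{2} \left(- \frac{1}{3}\right) \left(-7\right)\right) = 23 \left(14 + \frac{7}{6}\right) = 23 \cdot \frac{91}{6} = \frac{2093}{6}$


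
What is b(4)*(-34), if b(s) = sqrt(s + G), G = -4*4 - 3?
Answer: -34*I*sqrt(15) ≈ -131.68*I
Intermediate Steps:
G = -19 (G = -16 - 3 = -19)
b(s) = sqrt(-19 + s) (b(s) = sqrt(s - 19) = sqrt(-19 + s))
b(4)*(-34) = sqrt(-19 + 4)*(-34) = sqrt(-15)*(-34) = (I*sqrt(15))*(-34) = -34*I*sqrt(15)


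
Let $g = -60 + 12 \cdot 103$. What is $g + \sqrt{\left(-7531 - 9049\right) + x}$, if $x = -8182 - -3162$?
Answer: $1176 + 60 i \sqrt{6} \approx 1176.0 + 146.97 i$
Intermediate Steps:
$x = -5020$ ($x = -8182 + 3162 = -5020$)
$g = 1176$ ($g = -60 + 1236 = 1176$)
$g + \sqrt{\left(-7531 - 9049\right) + x} = 1176 + \sqrt{\left(-7531 - 9049\right) - 5020} = 1176 + \sqrt{-16580 - 5020} = 1176 + \sqrt{-21600} = 1176 + 60 i \sqrt{6}$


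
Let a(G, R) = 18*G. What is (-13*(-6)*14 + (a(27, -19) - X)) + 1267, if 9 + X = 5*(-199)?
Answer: 3849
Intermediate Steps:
X = -1004 (X = -9 + 5*(-199) = -9 - 995 = -1004)
(-13*(-6)*14 + (a(27, -19) - X)) + 1267 = (-13*(-6)*14 + (18*27 - 1*(-1004))) + 1267 = (78*14 + (486 + 1004)) + 1267 = (1092 + 1490) + 1267 = 2582 + 1267 = 3849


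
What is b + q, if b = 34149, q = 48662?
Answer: 82811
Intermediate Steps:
b + q = 34149 + 48662 = 82811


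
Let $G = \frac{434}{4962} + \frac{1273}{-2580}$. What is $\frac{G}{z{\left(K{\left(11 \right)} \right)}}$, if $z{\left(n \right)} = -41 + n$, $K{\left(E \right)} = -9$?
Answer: $\frac{288717}{35561000} \approx 0.0081189$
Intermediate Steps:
$G = - \frac{288717}{711220}$ ($G = 434 \cdot \frac{1}{4962} + 1273 \left(- \frac{1}{2580}\right) = \frac{217}{2481} - \frac{1273}{2580} = - \frac{288717}{711220} \approx -0.40595$)
$\frac{G}{z{\left(K{\left(11 \right)} \right)}} = - \frac{288717}{711220 \left(-41 - 9\right)} = - \frac{288717}{711220 \left(-50\right)} = \left(- \frac{288717}{711220}\right) \left(- \frac{1}{50}\right) = \frac{288717}{35561000}$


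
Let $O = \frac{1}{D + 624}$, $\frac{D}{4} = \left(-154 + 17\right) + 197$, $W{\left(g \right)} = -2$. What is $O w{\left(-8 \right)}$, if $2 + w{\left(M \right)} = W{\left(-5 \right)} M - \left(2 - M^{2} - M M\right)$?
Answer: $\frac{35}{216} \approx 0.16204$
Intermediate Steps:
$D = 240$ ($D = 4 \left(\left(-154 + 17\right) + 197\right) = 4 \left(-137 + 197\right) = 4 \cdot 60 = 240$)
$O = \frac{1}{864}$ ($O = \frac{1}{240 + 624} = \frac{1}{864} \approx 0.0011574$)
$w{\left(M \right)} = -4 - 2 M + 2 M^{2}$ ($w{\left(M \right)} = -2 - \left(2 - M^{2} + 2 M - M M\right) = -2 - \left(2 - 2 M^{2} + 2 M\right) = -4 - 2 M + 2 M^{2}$)
$O w{\left(-8 \right)} = \frac{-4 - -16 + 2 \left(-8\right)^{2}}{864} = \frac{-4 + 16 + 2 \cdot 64}{864} = \frac{-4 + 16 + 128}{864} = \frac{1}{864} \cdot 140 = \frac{35}{216}$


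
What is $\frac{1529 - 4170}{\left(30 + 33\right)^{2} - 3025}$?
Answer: $- \frac{2641}{944} \approx -2.7977$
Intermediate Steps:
$\frac{1529 - 4170}{\left(30 + 33\right)^{2} - 3025} = - \frac{2641}{63^{2} - 3025} = - \frac{2641}{3969 - 3025} = - \frac{2641}{944}$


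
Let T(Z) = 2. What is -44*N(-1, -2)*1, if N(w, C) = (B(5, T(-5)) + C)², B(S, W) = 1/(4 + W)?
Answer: -1331/9 ≈ -147.89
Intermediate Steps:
N(w, C) = (⅙ + C)² (N(w, C) = (1/(4 + 2) + C)² = (1/6 + C)² = (⅙ + C)²)
-44*N(-1, -2)*1 = -11*(1 + 6*(-2))²/9*1 = -11*(1 - 12)²/9*1 = -11*(-11)²/9*1 = -11*121/9*1 = -44*121/36*1 = -1331/9*1 = -1331/9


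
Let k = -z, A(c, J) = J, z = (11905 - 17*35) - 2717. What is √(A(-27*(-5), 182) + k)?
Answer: I*√8411 ≈ 91.712*I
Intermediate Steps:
z = 8593 (z = (11905 - 595) - 2717 = 11310 - 2717 = 8593)
k = -8593 (k = -1*8593 = -8593)
√(A(-27*(-5), 182) + k) = √(182 - 8593) = √(-8411) = I*√8411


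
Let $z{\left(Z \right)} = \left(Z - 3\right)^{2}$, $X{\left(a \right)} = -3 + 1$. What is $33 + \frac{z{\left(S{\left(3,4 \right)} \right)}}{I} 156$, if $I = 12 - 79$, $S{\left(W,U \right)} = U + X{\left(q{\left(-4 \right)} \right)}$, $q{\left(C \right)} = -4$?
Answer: $\frac{2055}{67} \approx 30.672$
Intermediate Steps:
$X{\left(a \right)} = -2$
$S{\left(W,U \right)} = -2 + U$ ($S{\left(W,U \right)} = U - 2 = -2 + U$)
$z{\left(Z \right)} = \left(-3 + Z\right)^{2}$
$I = -67$
$33 + \frac{z{\left(S{\left(3,4 \right)} \right)}}{I} 156 = 33 + \frac{\left(-3 + \left(-2 + 4\right)\right)^{2}}{-67} \cdot 156 = 33 + \left(-3 + 2\right)^{2} \left(- \frac{1}{67}\right) 156 = 33 + \left(-1\right)^{2} \left(- \frac{1}{67}\right) 156 = 33 + 1 \left(- \frac{1}{67}\right) 156 = 33 - \frac{156}{67} = \frac{2055}{67}$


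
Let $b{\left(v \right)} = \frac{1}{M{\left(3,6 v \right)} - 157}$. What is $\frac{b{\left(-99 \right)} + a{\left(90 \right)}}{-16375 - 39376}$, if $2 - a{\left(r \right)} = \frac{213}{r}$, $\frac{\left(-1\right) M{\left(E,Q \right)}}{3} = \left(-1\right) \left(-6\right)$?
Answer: $\frac{391}{58538550} \approx 6.6794 \cdot 10^{-6}$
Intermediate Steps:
$M{\left(E,Q \right)} = -18$ ($M{\left(E,Q \right)} = - 3 \left(\left(-1\right) \left(-6\right)\right) = \left(-3\right) 6 = -18$)
$a{\left(r \right)} = 2 - \frac{213}{r}$
$b{\left(v \right)} = - \frac{1}{175}$ ($b{\left(v \right)} = \frac{1}{-18 - 157} = \frac{1}{-175} = - \frac{1}{175}$)
$\frac{b{\left(-99 \right)} + a{\left(90 \right)}}{-16375 - 39376} = \frac{- \frac{1}{175} + \left(2 - \frac{213}{90}\right)}{-16375 - 39376} = \frac{- \frac{1}{175} + \left(2 - \frac{71}{30}\right)}{-55751} = \left(- \frac{1}{175} + \left(2 - \frac{71}{30}\right)\right) \left(- \frac{1}{55751}\right) = \left(- \frac{1}{175} - \frac{11}{30}\right) \left(- \frac{1}{55751}\right) = \left(- \frac{391}{1050}\right) \left(- \frac{1}{55751}\right) = \frac{391}{58538550}$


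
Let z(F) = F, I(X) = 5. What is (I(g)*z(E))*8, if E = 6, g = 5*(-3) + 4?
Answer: 240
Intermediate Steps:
g = -11 (g = -15 + 4 = -11)
(I(g)*z(E))*8 = (5*6)*8 = 30*8 = 240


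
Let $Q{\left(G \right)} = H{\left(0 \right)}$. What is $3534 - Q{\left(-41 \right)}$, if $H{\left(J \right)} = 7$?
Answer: $3527$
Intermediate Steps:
$Q{\left(G \right)} = 7$
$3534 - Q{\left(-41 \right)} = 3534 - 7 = 3527$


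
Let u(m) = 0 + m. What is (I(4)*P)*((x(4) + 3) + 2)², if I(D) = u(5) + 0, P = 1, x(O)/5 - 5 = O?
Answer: 12500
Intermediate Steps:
x(O) = 25 + 5*O
u(m) = m
I(D) = 5 (I(D) = 5 + 0 = 5)
(I(4)*P)*((x(4) + 3) + 2)² = (5*1)*(((25 + 5*4) + 3) + 2)² = 5*(((25 + 20) + 3) + 2)² = 5*((45 + 3) + 2)² = 5*(48 + 2)² = 5*50² = 5*2500 = 12500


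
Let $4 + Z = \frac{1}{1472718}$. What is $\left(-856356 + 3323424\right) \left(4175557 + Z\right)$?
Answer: $\frac{2528502953262828790}{245453} \approx 1.0301 \cdot 10^{13}$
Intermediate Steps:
$Z = - \frac{5890871}{1472718}$ ($Z = -4 + \frac{1}{1472718} = - \frac{5890871}{1472718} \approx -4.0$)
$\left(-856356 + 3323424\right) \left(4175557 + Z\right) = \left(-856356 + 3323424\right) \left(4175557 - \frac{5890871}{1472718}\right) = 2467068 \cdot \frac{6149412063055}{1472718} = \frac{2528502953262828790}{245453}$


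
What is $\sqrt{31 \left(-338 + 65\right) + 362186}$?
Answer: $\sqrt{353723} \approx 594.75$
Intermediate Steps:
$\sqrt{31 \left(-338 + 65\right) + 362186} = \sqrt{31 \left(-273\right) + 362186} = \sqrt{-8463 + 362186} = \sqrt{353723}$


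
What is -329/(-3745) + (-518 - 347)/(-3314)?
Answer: 618533/1772990 ≈ 0.34886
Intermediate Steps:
-329/(-3745) + (-518 - 347)/(-3314) = -329*(-1/3745) - 865*(-1/3314) = 47/535 + 865/3314 = 618533/1772990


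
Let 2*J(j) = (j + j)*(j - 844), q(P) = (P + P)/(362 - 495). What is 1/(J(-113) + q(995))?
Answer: 133/14380763 ≈ 9.2485e-6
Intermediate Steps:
q(P) = -2*P/133 (q(P) = (2*P)/(-133) = (2*P)*(-1/133) = -2*P/133)
J(j) = j*(-844 + j) (J(j) = ((j + j)*(j - 844))/2 = ((2*j)*(-844 + j))/2 = (2*j*(-844 + j))/2 = j*(-844 + j))
1/(J(-113) + q(995)) = 1/(-113*(-844 - 113) - 2/133*995) = 1/(-113*(-957) - 1990/133) = 1/(108141 - 1990/133) = 1/(14380763/133) = 133/14380763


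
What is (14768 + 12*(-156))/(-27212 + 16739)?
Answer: -12896/10473 ≈ -1.2314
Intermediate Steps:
(14768 + 12*(-156))/(-27212 + 16739) = (14768 - 1872)/(-10473) = 12896*(-1/10473) = -12896/10473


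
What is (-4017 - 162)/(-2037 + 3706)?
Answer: -4179/1669 ≈ -2.5039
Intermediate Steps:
(-4017 - 162)/(-2037 + 3706) = -4179/1669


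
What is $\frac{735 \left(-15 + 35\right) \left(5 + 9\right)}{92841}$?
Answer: $\frac{9800}{4421} \approx 2.2167$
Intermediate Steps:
$\frac{735 \left(-15 + 35\right) \left(5 + 9\right)}{92841} = 735 \cdot 20 \cdot 14 \cdot \frac{1}{92841} = 735 \cdot 280 \cdot \frac{1}{92841} = 205800 \cdot \frac{1}{92841} = \frac{9800}{4421}$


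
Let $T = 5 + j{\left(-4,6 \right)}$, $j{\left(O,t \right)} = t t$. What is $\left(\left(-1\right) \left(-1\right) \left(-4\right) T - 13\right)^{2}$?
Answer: $31329$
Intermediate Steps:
$j{\left(O,t \right)} = t^{2}$
$T = 41$ ($T = 5 + 6^{2} = 5 + 36 = 41$)
$\left(\left(-1\right) \left(-1\right) \left(-4\right) T - 13\right)^{2} = \left(\left(-1\right) \left(-1\right) \left(-4\right) 41 - 13\right)^{2} = \left(1 \left(-4\right) 41 - 13\right)^{2} = \left(\left(-4\right) 41 - 13\right)^{2} = \left(-164 - 13\right)^{2} = \left(-177\right)^{2} = 31329$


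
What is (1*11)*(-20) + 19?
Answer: -201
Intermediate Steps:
(1*11)*(-20) + 19 = 11*(-20) + 19 = -220 + 19 = -201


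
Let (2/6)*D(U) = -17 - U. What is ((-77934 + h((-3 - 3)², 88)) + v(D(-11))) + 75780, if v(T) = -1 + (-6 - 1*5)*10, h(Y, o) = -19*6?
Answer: -2379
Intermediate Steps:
D(U) = -51 - 3*U (D(U) = 3*(-17 - U) = -51 - 3*U)
h(Y, o) = -114
v(T) = -111 (v(T) = -1 + (-6 - 5)*10 = -1 - 11*10 = -1 - 110 = -111)
((-77934 + h((-3 - 3)², 88)) + v(D(-11))) + 75780 = ((-77934 - 114) - 111) + 75780 = (-78048 - 111) + 75780 = -78159 + 75780 = -2379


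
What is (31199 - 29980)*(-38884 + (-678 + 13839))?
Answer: -31356337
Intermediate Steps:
(31199 - 29980)*(-38884 + (-678 + 13839)) = 1219*(-38884 + 13161) = 1219*(-25723) = -31356337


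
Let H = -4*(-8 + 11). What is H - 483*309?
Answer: -149259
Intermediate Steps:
H = -12 (H = -4*3 = -12)
H - 483*309 = -12 - 483*309 = -12 - 149247 = -149259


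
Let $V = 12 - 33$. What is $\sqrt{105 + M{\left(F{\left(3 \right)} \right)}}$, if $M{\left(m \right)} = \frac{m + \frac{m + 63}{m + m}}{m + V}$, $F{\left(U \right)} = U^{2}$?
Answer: $\frac{\sqrt{3741}}{6} \approx 10.194$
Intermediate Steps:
$V = -21$
$M{\left(m \right)} = \frac{m + \frac{63 + m}{2 m}}{-21 + m}$ ($M{\left(m \right)} = \frac{m + \frac{m + 63}{m + m}}{m - 21} = \frac{m + \frac{63 + m}{2 m}}{-21 + m}$)
$\sqrt{105 + M{\left(F{\left(3 \right)} \right)}} = \sqrt{105 + \frac{63 + 3^{2} + 2 \left(3^{2}\right)^{2}}{2 \cdot 3^{2} \left(-21 + 3^{2}\right)}} = \sqrt{105 + \frac{63 + 9 + 2 \cdot 9^{2}}{2 \cdot 9 \left(-21 + 9\right)}} = \sqrt{105 + \frac{1}{2} \cdot \frac{1}{9} \frac{1}{-12} \left(63 + 9 + 2 \cdot 81\right)} = \sqrt{105 + \frac{1}{2} \cdot \frac{1}{9} \left(- \frac{1}{12}\right) \left(63 + 9 + 162\right)} = \sqrt{105 + \frac{1}{2} \cdot \frac{1}{9} \left(- \frac{1}{12}\right) 234} = \sqrt{105 - \frac{13}{12}} = \sqrt{\frac{1247}{12}} = \frac{\sqrt{3741}}{6}$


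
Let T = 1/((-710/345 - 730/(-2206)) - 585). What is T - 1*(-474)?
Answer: 21165936957/44654036 ≈ 474.00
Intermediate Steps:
T = -76107/44654036 (T = 1/((-710*1/345 - 730*(-1/2206)) - 585) = 1/((-142/69 + 365/1103) - 585) = 1/(-131441/76107 - 585) = 1/(-44654036/76107) = -76107/44654036 ≈ -0.0017044)
T - 1*(-474) = -76107/44654036 - 1*(-474) = -76107/44654036 + 474 = 21165936957/44654036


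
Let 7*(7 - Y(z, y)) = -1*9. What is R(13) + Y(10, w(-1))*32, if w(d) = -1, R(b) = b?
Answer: 1947/7 ≈ 278.14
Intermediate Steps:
Y(z, y) = 58/7 (Y(z, y) = 7 - (-1)*9/7 = 7 - 1/7*(-9) = 7 + 9/7 = 58/7)
R(13) + Y(10, w(-1))*32 = 13 + (58/7)*32 = 13 + 1856/7 = 1947/7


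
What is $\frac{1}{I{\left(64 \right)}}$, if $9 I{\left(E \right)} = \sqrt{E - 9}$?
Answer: $\frac{9 \sqrt{55}}{55} \approx 1.2136$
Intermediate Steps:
$I{\left(E \right)} = \frac{\sqrt{-9 + E}}{9}$ ($I{\left(E \right)} = \frac{\sqrt{E - 9}}{9} = \frac{\sqrt{-9 + E}}{9}$)
$\frac{1}{I{\left(64 \right)}} = \frac{1}{\frac{1}{9} \sqrt{-9 + 64}} = \frac{1}{\frac{1}{9} \sqrt{55}} = \frac{9 \sqrt{55}}{55}$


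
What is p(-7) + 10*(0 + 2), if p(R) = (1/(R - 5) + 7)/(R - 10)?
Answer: 3997/204 ≈ 19.593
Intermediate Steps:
p(R) = (7 + 1/(-5 + R))/(-10 + R) (p(R) = (1/(-5 + R) + 7)/(-10 + R) = (7 + 1/(-5 + R))/(-10 + R))
p(-7) + 10*(0 + 2) = (-34 + 7*(-7))/(50 + (-7)**2 - 15*(-7)) + 10*(0 + 2) = (-34 - 49)/(50 + 49 + 105) + 10*2 = -83/204 + 20 = 3997/204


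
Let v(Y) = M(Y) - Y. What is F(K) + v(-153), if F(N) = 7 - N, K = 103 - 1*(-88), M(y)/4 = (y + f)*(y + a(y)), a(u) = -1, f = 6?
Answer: 90521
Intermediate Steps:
M(y) = 4*(-1 + y)*(6 + y) (M(y) = 4*((y + 6)*(y - 1)) = 4*((6 + y)*(-1 + y)) = 4*((-1 + y)*(6 + y)) = 4*(-1 + y)*(6 + y))
v(Y) = -24 + 4*Y² + 19*Y (v(Y) = (-24 + 4*Y² + 20*Y) - Y = -24 + 4*Y² + 19*Y)
K = 191 (K = 103 + 88 = 191)
F(K) + v(-153) = (7 - 1*191) + (-24 + 4*(-153)² + 19*(-153)) = (7 - 191) + (-24 + 4*23409 - 2907) = -184 + (-24 + 93636 - 2907) = -184 + 90705 = 90521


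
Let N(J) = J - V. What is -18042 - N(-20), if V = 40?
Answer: -17982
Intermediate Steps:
N(J) = -40 + J (N(J) = J - 1*40 = J - 40 = -40 + J)
-18042 - N(-20) = -18042 - (-40 - 20) = -18042 - 1*(-60) = -18042 + 60 = -17982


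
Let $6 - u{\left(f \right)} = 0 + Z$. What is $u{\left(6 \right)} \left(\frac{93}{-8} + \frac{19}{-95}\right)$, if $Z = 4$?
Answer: $- \frac{473}{20} \approx -23.65$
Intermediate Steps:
$u{\left(f \right)} = 2$ ($u{\left(f \right)} = 6 - \left(0 + 4\right) = 6 - 4 = 2$)
$u{\left(6 \right)} \left(\frac{93}{-8} + \frac{19}{-95}\right) = 2 \left(\frac{93}{-8} + \frac{19}{-95}\right) = 2 \left(93 \left(- \frac{1}{8}\right) + 19 \left(- \frac{1}{95}\right)\right) = 2 \left(- \frac{93}{8} - \frac{1}{5}\right) = 2 \left(- \frac{473}{40}\right) = - \frac{473}{20}$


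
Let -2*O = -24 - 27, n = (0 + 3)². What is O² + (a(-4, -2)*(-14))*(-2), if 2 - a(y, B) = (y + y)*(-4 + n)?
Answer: 7305/4 ≈ 1826.3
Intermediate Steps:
n = 9 (n = 3² = 9)
O = 51/2 (O = -(-24 - 27)/2 = -½*(-51) = 51/2 ≈ 25.500)
a(y, B) = 2 - 10*y (a(y, B) = 2 - (y + y)*(-4 + 9) = 2 - 2*y*5 = 2 - 10*y)
O² + (a(-4, -2)*(-14))*(-2) = (51/2)² + ((2 - 10*(-4))*(-14))*(-2) = 2601/4 + ((2 + 40)*(-14))*(-2) = 2601/4 + (42*(-14))*(-2) = 2601/4 - 588*(-2) = 2601/4 + 1176 = 7305/4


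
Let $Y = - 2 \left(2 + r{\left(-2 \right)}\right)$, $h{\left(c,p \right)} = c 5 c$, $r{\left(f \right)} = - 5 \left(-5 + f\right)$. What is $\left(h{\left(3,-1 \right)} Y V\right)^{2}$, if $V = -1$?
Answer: $11088900$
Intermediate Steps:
$r{\left(f \right)} = 25 - 5 f$
$h{\left(c,p \right)} = 5 c^{2}$ ($h{\left(c,p \right)} = 5 c c = 5 c^{2}$)
$Y = -74$ ($Y = - 2 \left(2 + \left(25 - -10\right)\right) = - 2 \left(2 + \left(25 + 10\right)\right) = - 2 \left(2 + 35\right) = \left(-2\right) 37 = -74$)
$\left(h{\left(3,-1 \right)} Y V\right)^{2} = \left(5 \cdot 3^{2} \left(-74\right) \left(-1\right)\right)^{2} = \left(5 \cdot 9 \left(-74\right) \left(-1\right)\right)^{2} = \left(45 \left(-74\right) \left(-1\right)\right)^{2} = \left(\left(-3330\right) \left(-1\right)\right)^{2} = 3330^{2} = 11088900$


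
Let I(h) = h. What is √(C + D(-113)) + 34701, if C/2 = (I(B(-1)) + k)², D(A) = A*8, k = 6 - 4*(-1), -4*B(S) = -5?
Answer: 34701 + I*√10414/4 ≈ 34701.0 + 25.512*I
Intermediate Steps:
B(S) = 5/4 (B(S) = -¼*(-5) = 5/4)
k = 10 (k = 6 + 4 = 10)
D(A) = 8*A
C = 2025/8 (C = 2*(5/4 + 10)² = 2*(45/4)² = 2*(2025/16) = 2025/8 ≈ 253.13)
√(C + D(-113)) + 34701 = √(2025/8 + 8*(-113)) + 34701 = √(2025/8 - 904) + 34701 = √(-5207/8) + 34701 = I*√10414/4 + 34701 = 34701 + I*√10414/4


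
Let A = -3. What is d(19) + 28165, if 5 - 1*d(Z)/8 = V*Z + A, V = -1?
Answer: 28381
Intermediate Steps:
d(Z) = 64 + 8*Z (d(Z) = 40 - 8*(-Z - 3) = 40 - 8*(-3 - Z) = 40 + (24 + 8*Z) = 64 + 8*Z)
d(19) + 28165 = (64 + 8*19) + 28165 = (64 + 152) + 28165 = 216 + 28165 = 28381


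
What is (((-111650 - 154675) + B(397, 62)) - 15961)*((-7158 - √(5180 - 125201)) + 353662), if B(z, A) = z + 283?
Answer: -97577605424 + 281606*I*√120021 ≈ -9.7578e+10 + 9.756e+7*I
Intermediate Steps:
B(z, A) = 283 + z
(((-111650 - 154675) + B(397, 62)) - 15961)*((-7158 - √(5180 - 125201)) + 353662) = (((-111650 - 154675) + (283 + 397)) - 15961)*((-7158 - √(5180 - 125201)) + 353662) = ((-266325 + 680) - 15961)*((-7158 - √(-120021)) + 353662) = (-265645 - 15961)*((-7158 - I*√120021) + 353662) = -281606*((-7158 - I*√120021) + 353662) = -281606*(346504 - I*√120021) = -97577605424 + 281606*I*√120021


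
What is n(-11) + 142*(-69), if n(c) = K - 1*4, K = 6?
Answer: -9796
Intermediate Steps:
n(c) = 2 (n(c) = 6 - 1*4 = 6 - 4 = 2)
n(-11) + 142*(-69) = 2 + 142*(-69) = 2 - 9798 = -9796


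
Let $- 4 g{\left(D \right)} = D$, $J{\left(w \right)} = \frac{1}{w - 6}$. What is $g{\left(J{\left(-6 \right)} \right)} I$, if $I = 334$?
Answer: $\frac{167}{24} \approx 6.9583$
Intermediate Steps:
$J{\left(w \right)} = \frac{1}{-6 + w}$
$g{\left(D \right)} = - \frac{D}{4}$
$g{\left(J{\left(-6 \right)} \right)} I = - \frac{1}{4 \left(-6 - 6\right)} 334 = - \frac{1}{4 \left(-12\right)} 334 = \left(- \frac{1}{4}\right) \left(- \frac{1}{12}\right) 334 = \frac{1}{48} \cdot 334 = \frac{167}{24}$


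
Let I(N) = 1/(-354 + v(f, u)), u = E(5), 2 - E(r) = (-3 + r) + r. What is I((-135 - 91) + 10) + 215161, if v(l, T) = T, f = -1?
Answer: 77242798/359 ≈ 2.1516e+5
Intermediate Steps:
E(r) = 5 - 2*r (E(r) = 2 - ((-3 + r) + r) = 2 - (-3 + 2*r) = 2 + (3 - 2*r) = 5 - 2*r)
u = -5 (u = 5 - 2*5 = 5 - 10 = -5)
I(N) = -1/359 (I(N) = 1/(-354 - 5) = 1/(-359) = -1/359)
I((-135 - 91) + 10) + 215161 = -1/359 + 215161 = 77242798/359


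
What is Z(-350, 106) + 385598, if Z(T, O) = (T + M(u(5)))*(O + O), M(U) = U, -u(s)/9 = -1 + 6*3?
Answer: 278962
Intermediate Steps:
u(s) = -153 (u(s) = -9*(-1 + 6*3) = -9*(-1 + 18) = -9*17 = -153)
Z(T, O) = 2*O*(-153 + T) (Z(T, O) = (T - 153)*(O + O) = (-153 + T)*(2*O) = 2*O*(-153 + T))
Z(-350, 106) + 385598 = 2*106*(-153 - 350) + 385598 = 2*106*(-503) + 385598 = -106636 + 385598 = 278962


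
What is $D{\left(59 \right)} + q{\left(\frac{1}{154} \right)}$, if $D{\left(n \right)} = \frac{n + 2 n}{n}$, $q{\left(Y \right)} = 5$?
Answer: $8$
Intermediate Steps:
$D{\left(n \right)} = 3$ ($D{\left(n \right)} = \frac{3 n}{n} = 3$)
$D{\left(59 \right)} + q{\left(\frac{1}{154} \right)} = 3 + 5 = 8$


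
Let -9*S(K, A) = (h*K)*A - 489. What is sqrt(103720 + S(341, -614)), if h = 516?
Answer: 7*sqrt(2223897)/3 ≈ 3479.6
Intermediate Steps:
S(K, A) = 163/3 - 172*A*K/3 (S(K, A) = -((516*K)*A - 489)/9 = -(516*A*K - 489)/9 = -(-489 + 516*A*K)/9 = 163/3 - 172*A*K/3)
sqrt(103720 + S(341, -614)) = sqrt(103720 + (163/3 - 172/3*(-614)*341)) = sqrt(103720 + (163/3 + 36012328/3)) = sqrt(103720 + 36012491/3) = sqrt(36323651/3) = 7*sqrt(2223897)/3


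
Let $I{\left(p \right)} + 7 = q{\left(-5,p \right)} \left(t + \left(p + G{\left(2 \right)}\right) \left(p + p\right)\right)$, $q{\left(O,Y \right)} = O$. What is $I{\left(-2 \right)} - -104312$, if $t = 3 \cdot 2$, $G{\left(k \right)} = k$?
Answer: $104275$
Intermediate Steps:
$t = 6$
$I{\left(p \right)} = -37 - 10 p \left(2 + p\right)$ ($I{\left(p \right)} = -7 - 5 \left(6 + \left(p + 2\right) \left(p + p\right)\right) = -7 - 5 \left(6 + \left(2 + p\right) 2 p\right) = -7 - 5 \left(6 + 2 p \left(2 + p\right)\right) = -7 - \left(30 + 10 p \left(2 + p\right)\right) = -37 - 10 p \left(2 + p\right)$)
$I{\left(-2 \right)} - -104312 = \left(-37 - -40 - 10 \left(-2\right)^{2}\right) - -104312 = \left(-37 + 40 - 40\right) + 104312 = -37 + 104312 = 104275$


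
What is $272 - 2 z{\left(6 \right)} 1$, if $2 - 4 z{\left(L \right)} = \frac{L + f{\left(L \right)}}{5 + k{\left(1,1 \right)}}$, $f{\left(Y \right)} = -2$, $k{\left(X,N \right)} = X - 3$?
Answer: $- \frac{272}{3} \approx -90.667$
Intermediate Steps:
$k{\left(X,N \right)} = -3 + X$
$z{\left(L \right)} = \frac{2}{3} - \frac{L}{12}$ ($z{\left(L \right)} = \frac{1}{2} - \frac{\left(L - 2\right) \frac{1}{5 + \left(-3 + 1\right)}}{4} = \frac{1}{2} - \frac{\left(-2 + L\right) \frac{1}{5 - 2}}{4} = \frac{1}{2} - \frac{\left(-2 + L\right) \frac{1}{3}}{4} = \frac{1}{2} - \frac{- \frac{2}{3} + \frac{L}{3}}{4} = \frac{1}{2} - \left(- \frac{1}{6} + \frac{L}{12}\right) = \frac{2}{3} - \frac{L}{12}$)
$272 - 2 z{\left(6 \right)} 1 = 272 - 2 \left(\frac{2}{3} - \frac{1}{2}\right) 1 = 272 \left(-2\right) \frac{1}{6} \cdot 1 = 272 \left(\left(- \frac{1}{3}\right) 1\right) = 272 \left(- \frac{1}{3}\right) = - \frac{272}{3}$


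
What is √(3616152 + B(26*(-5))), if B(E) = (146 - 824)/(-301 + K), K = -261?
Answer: 3*√31726119259/281 ≈ 1901.6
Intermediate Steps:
B(E) = 339/281 (B(E) = (146 - 824)/(-301 - 261) = -678/(-562) = -678*(-1/562) = 339/281)
√(3616152 + B(26*(-5))) = √(3616152 + 339/281) = √(1016139051/281) = 3*√31726119259/281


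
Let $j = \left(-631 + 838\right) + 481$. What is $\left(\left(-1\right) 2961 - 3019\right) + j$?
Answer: $-5292$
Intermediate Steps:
$j = 688$ ($j = 207 + 481 = 688$)
$\left(\left(-1\right) 2961 - 3019\right) + j = \left(\left(-1\right) 2961 - 3019\right) + 688 = \left(-2961 - 3019\right) + 688 = -5980 + 688 = -5292$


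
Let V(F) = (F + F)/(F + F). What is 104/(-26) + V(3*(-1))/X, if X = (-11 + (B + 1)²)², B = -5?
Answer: -99/25 ≈ -3.9600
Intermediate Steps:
X = 25 (X = (-11 + (-5 + 1)²)² = (-11 + (-4)²)² = (-11 + 16)² = 5² = 25)
V(F) = 1 (V(F) = (2*F)/((2*F)) = (2*F)*(1/(2*F)) = 1)
104/(-26) + V(3*(-1))/X = 104/(-26) + 1/25 = 104*(-1/26) + 1*(1/25) = -4 + 1/25 = -99/25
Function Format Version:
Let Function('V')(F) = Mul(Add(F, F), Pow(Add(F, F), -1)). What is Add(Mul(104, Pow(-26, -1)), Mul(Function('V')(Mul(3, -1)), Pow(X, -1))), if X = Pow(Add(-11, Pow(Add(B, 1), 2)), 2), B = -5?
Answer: Rational(-99, 25) ≈ -3.9600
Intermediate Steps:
X = 25 (X = Pow(Add(-11, Pow(Add(-5, 1), 2)), 2) = Pow(Add(-11, Pow(-4, 2)), 2) = Pow(Add(-11, 16), 2) = Pow(5, 2) = 25)
Function('V')(F) = 1 (Function('V')(F) = Mul(Mul(2, F), Pow(Mul(2, F), -1)) = Mul(Mul(2, F), Mul(Rational(1, 2), Pow(F, -1))) = 1)
Add(Mul(104, Pow(-26, -1)), Mul(Function('V')(Mul(3, -1)), Pow(X, -1))) = Add(Mul(104, Pow(-26, -1)), Mul(1, Pow(25, -1))) = Add(Mul(104, Rational(-1, 26)), Mul(1, Rational(1, 25))) = Add(-4, Rational(1, 25)) = Rational(-99, 25)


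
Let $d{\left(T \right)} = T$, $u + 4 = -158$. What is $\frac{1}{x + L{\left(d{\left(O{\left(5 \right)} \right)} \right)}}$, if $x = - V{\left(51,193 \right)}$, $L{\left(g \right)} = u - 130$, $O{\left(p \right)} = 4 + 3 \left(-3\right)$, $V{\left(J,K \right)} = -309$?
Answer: $\frac{1}{17} \approx 0.058824$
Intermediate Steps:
$u = -162$ ($u = -4 - 158 = -162$)
$O{\left(p \right)} = -5$ ($O{\left(p \right)} = 4 - 9 = -5$)
$L{\left(g \right)} = -292$ ($L{\left(g \right)} = -162 - 130 = -292$)
$x = 309$ ($x = \left(-1\right) \left(-309\right) = 309$)
$\frac{1}{x + L{\left(d{\left(O{\left(5 \right)} \right)} \right)}} = \frac{1}{309 - 292} = \frac{1}{17}$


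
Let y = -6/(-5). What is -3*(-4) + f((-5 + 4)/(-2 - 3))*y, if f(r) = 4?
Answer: 84/5 ≈ 16.800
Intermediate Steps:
y = 6/5 (y = -6*(-1)/5 = -1*(-6/5) = 6/5 ≈ 1.2000)
-3*(-4) + f((-5 + 4)/(-2 - 3))*y = -3*(-4) + 4*(6/5) = 12 + 24/5 = 84/5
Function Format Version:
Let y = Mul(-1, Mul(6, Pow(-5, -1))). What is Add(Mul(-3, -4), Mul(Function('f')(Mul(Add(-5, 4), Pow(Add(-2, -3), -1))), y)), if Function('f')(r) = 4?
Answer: Rational(84, 5) ≈ 16.800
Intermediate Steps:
y = Rational(6, 5) (y = Mul(-1, Mul(6, Rational(-1, 5))) = Mul(-1, Rational(-6, 5)) = Rational(6, 5) ≈ 1.2000)
Add(Mul(-3, -4), Mul(Function('f')(Mul(Add(-5, 4), Pow(Add(-2, -3), -1))), y)) = Add(Mul(-3, -4), Mul(4, Rational(6, 5))) = Add(12, Rational(24, 5)) = Rational(84, 5)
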